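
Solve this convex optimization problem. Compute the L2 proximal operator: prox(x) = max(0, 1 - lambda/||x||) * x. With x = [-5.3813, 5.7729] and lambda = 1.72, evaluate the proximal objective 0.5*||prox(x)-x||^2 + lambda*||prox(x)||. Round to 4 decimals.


Step 1: Compute ||x||.
||x|| = 7.8921
Step 2: Compute scaling factor.
scale = max(0, 1 - 1.72/7.8921) = 0.7821
Step 3: prox(x) = [-4.2085, 4.5148]
||prox(x)|| = 6.1721
Step 4: Proximal objective.
0.5*||prox-x||^2 = 1.4792
lambda*||prox|| = 10.616
Total = 12.0952


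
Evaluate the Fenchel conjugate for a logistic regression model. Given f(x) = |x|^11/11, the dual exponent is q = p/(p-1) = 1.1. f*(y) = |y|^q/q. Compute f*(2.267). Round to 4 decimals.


The conjugate exponent q satisfies 1/p + 1/q = 1.
p = 11, so q = 11/(11 - 1) = 1.1
|y|^q = 2.267^1.1 = 2.4603
f*(2.267) = 2.4603 / 1.1 = 2.2367


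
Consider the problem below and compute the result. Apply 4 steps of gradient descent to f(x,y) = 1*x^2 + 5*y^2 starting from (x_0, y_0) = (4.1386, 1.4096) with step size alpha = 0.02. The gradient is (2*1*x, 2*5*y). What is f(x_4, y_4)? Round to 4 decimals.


Gradient descent on f(x,y) = 1*x^2 + 5*y^2.
Starting point: (4.1386, 1.4096), alpha = 0.02
Step 1: grad_x = 2*1*4.1386 = 8.2772, grad_y = 2*5*1.4096 = 14.096
  x_1 = 4.1386 - 0.02*8.2772 = 3.9731
  y_1 = 1.4096 - 0.02*14.096 = 1.1277
Step 2: grad_x = 2*1*3.9731 = 7.9461, grad_y = 2*5*1.1277 = 11.2768
  x_2 = 3.9731 - 0.02*7.9461 = 3.8141
  y_2 = 1.1277 - 0.02*11.2768 = 0.9021
Step 3: grad_x = 2*1*3.8141 = 7.6283, grad_y = 2*5*0.9021 = 9.0214
  x_3 = 3.8141 - 0.02*7.6283 = 3.6616
  y_3 = 0.9021 - 0.02*9.0214 = 0.7217
Step 4: grad_x = 2*1*3.6616 = 7.3231, grad_y = 2*5*0.7217 = 7.2172
  x_4 = 3.6616 - 0.02*7.3231 = 3.5151
  y_4 = 0.7217 - 0.02*7.2172 = 0.5774
f(3.5151, 0.5774) = 1*3.5151^2 + 5*0.5774^2 = 14.0228


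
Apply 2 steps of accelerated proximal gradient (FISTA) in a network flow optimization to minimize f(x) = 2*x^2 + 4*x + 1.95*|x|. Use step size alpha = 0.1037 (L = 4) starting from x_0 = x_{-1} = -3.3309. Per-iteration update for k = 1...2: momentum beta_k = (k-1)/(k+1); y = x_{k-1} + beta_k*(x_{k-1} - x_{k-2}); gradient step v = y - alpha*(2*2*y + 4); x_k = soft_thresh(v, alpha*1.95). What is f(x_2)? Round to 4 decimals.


FISTA on f(x) = 2*x^2 + 4*x + 1.95*|x|
L = 4, alpha = 0.1037
Iteration 1: beta = 0.0, y = -3.3309 + 0.0*(-3.3309 + 3.3309) = -3.3309
  grad(y) = -9.3236, v = y - alpha*grad = -2.364
  prox(v) = soft_thresh(-2.364, 0.2022) = -2.1618
Iteration 2: beta = 0.3333, y = -2.1618 + 0.3333*(-2.1618 + 3.3309) = -1.7721
  grad(y) = -3.0885, v = y - alpha*grad = -1.4519
  prox(v) = soft_thresh(-1.4519, 0.2022) = -1.2496
f(x_2) = 2*(-1.2496)^2 + 4*(-1.2496) + 1.95*|-1.2496| = 0.5614


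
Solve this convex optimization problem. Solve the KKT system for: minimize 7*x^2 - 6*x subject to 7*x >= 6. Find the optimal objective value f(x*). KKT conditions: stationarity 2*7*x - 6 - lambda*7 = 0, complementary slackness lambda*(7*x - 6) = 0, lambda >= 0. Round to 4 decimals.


Step 1: Try lambda = 0 (constraint inactive).
x_unc = 6/(2*7) = 0.4286
Check: 7*0.4286 = 3.0002 < 6 -- violated!
Step 2: Constraint must be active: 7*x = 6
x* = 6/7 = 0.8571 (rounded; the exact value 6/7 is used below)
lambda = (2*7*(6/7) - 6)/7 = 0.8571
Step 3: Compute optimal value.
f(x*) = 7*(6/7)^2 - 6*(6/7) = 0.0


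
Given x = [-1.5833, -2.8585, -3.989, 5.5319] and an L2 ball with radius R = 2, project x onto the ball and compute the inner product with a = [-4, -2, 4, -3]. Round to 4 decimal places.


Step 1: Compute ||x|| (intermediates to 6 decimals).
||x|| = sqrt((-1.5833)^2 + (-2.8585)^2 + (-3.989)^2 + 5.5319^2) = 7.562533
Step 2: Project.
Since ||x|| > R, scale = R/||x|| = 2/7.562533 = 0.264462, proj(x) = scale * x
proj(x) = [-0.418723, -0.755965, -1.054939, 1.462977]
Step 3: Dot product.
a^T * proj(x) = -4*(-0.418723) - 2*(-0.755965) + 4*(-1.054939) - 3*1.462977 = -5.4219


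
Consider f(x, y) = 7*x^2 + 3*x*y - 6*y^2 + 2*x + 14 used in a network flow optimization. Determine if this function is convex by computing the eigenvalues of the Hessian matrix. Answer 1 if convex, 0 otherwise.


The Hessian of f(x,y) = 7*x^2 + 3*x*y - 6*y^2 + 2*x + 14 is:
H = [[14, 3], [3, -12]]
Trace = 14 - 12 = 2
Determinant = 14*-12 - (3)^2 = -177
Discriminant = (2)^2 - 4*-177 = 712.0
Eigenvalues: lambda_1 = -12.3417, lambda_2 = 14.3417
The function is not convex.

0


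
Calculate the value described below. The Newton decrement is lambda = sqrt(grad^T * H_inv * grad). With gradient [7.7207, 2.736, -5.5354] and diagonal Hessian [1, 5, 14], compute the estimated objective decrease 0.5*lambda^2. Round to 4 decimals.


Step 1: H is diagonal, so H^(-1) * g = [7.7207, 0.5472, -0.3954].
Step 2: g^T H^(-1) g = sum_i g_i^2 / H_ii
  = (7.7207)^2/1 + (2.736)^2/5 + (-5.5354)^2/14
  = 59.6092 + 1.4971 + 2.1886 = 63.295
Step 3: Objective decrease = 0.5 * g^T H^(-1) g = 31.6475


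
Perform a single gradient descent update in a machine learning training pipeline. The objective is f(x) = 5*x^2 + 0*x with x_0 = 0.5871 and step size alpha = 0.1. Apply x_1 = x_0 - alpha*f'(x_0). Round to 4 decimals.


We compute the gradient at x_0 and apply the update.
f'(x) = 10*x + 0
f'(0.5871) = 10*0.5871 + 0 = 5.871
x_1 = 0.5871 - 0.1*5.871 = -0.0


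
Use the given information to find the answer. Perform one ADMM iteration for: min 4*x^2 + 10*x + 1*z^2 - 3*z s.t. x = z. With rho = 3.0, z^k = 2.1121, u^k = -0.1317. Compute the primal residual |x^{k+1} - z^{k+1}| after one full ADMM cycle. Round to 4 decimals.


ADMM iteration with rho = 3.0, z^k = 2.1121, u^k = -0.1317
Step 1: x-update.
Minimize 4*x^2 + 10*x + (3.0/2)*(x - 2.1121 - 0.1317)^2
FOC: (2*4 + 3.0)*x = -10 + 3.0*(2.1121 + 0.1317)
x^{k+1} = -0.2971
Step 2: z-update.
Minimize 1*z^2 - 3*z + (3.0/2)*(-0.2971 - z - 0.1317)^2
FOC: (2*1 + 3.0)*z = 3 + 3.0*(-0.2971 - 0.1317)
z^{k+1} = 0.3427
Step 3: u-update.
u^{k+1} = -0.1317 - 0.2971 - 0.3427 = -0.7715
Step 4: Primal residual = |-0.2971 - 0.3427| = 0.6398


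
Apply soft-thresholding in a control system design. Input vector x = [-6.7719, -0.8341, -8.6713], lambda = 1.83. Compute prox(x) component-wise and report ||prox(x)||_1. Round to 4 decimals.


Soft-thresholding with lambda = 1.83:
prox(-6.7719) = sign(-6.7719)*max(|-6.7719| - 1.83, 0) = -4.9419
prox(-0.8341) = sign(-0.8341)*max(|-0.8341| - 1.83, 0) = 0.0
prox(-8.6713) = sign(-8.6713)*max(|-8.6713| - 1.83, 0) = -6.8413
prox(x) = [-4.9419, 0.0, -6.8413]
||prox(x)||_1 = 4.9419 + 0.0 + 6.8413 = 11.7832


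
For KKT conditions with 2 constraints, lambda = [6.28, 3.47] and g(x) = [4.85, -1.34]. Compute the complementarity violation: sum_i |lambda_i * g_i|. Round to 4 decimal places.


KKT complementary slackness check:
lambda_1 * g_1 = 6.28 * 4.85 = 30.458
lambda_2 * g_2 = 3.47 * -1.34 = -4.6498
Total violation = 30.458 + 4.6498 = 35.1078


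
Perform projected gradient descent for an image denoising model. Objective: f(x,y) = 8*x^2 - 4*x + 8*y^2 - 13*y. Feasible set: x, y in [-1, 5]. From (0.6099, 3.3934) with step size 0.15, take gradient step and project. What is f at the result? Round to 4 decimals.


Step 1: Compute gradient at (0.6099, 3.3934).
grad_x = 2*8*0.6099 - 4 = 5.7584
grad_y = 2*8*3.3934 - 13 = 41.2944
Step 2: Gradient step.
x_raw = 0.6099 - 0.15*5.7584 = -0.2539
y_raw = 3.3934 - 0.15*41.2944 = -2.8008
Step 3: Project onto [-1, 5].
x_proj = clip(-0.2539) = -0.2539
y_proj = clip(-2.8008) = -1.0
Step 4: Evaluate f.
f(-0.2539, -1.0) = 22.531


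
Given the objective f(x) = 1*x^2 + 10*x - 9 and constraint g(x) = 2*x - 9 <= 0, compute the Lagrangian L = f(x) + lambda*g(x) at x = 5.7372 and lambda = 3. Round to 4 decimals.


Step 1: Evaluate f(x).
f(5.7372) = 1*5.7372^2 + 10*5.7372 - 9 = 81.2875
Step 2: Evaluate g(x).
g(5.7372) = 2*5.7372 - 9 = 2.4744
Step 3: Compute Lagrangian.
L = 81.2875 + 3*2.4744 = 88.7107


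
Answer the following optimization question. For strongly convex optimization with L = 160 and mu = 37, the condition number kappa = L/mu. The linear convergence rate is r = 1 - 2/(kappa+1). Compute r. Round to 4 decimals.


Step 1: Compute the condition number.
kappa = L/mu = 160/37 = 4.3243
Step 2: Compute the convergence rate.
r = 1 - 2/(kappa + 1) = 1 - 2*mu/(L + mu) = (L - mu)/(L + mu) = 123/197 = 0.6244


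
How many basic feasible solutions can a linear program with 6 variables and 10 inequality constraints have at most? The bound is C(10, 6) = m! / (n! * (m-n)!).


Each vertex corresponds to some choice of n active constraints out of m, so the number of vertices is at most C(m, n) = m! / (n!(m-n)!).
m = 10, n = 6
Numerator: 10 * 9 * 8 * 7 * 6 * 5
Denominator: 6! = 720
C(10, 6) = 210


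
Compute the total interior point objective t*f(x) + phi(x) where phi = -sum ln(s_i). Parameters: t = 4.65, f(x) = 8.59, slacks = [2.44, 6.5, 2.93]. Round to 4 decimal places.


Step 1: Compute log-barrier.
ln values: [0.892, 1.8718, 1.075]
phi = -(0.892 + 1.8718 + 1.075) = -3.8388
Step 2: Compute augmented objective.
t*f(x) = 4.65*8.59 = 39.9435
Total = 39.9435 - 3.8388 = 36.1047


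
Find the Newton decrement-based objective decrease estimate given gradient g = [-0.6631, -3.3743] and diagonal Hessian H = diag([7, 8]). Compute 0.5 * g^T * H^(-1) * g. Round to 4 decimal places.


Step 1: H is diagonal, so H^(-1) * g = [-0.0947, -0.4218].
Step 2: g^T H^(-1) g = sum_i g_i^2 / H_ii
  = (-0.6631)^2/7 + (-3.3743)^2/8
  = 0.0628 + 1.4232 = 1.4861
Step 3: Objective decrease = 0.5 * g^T H^(-1) g = 0.743


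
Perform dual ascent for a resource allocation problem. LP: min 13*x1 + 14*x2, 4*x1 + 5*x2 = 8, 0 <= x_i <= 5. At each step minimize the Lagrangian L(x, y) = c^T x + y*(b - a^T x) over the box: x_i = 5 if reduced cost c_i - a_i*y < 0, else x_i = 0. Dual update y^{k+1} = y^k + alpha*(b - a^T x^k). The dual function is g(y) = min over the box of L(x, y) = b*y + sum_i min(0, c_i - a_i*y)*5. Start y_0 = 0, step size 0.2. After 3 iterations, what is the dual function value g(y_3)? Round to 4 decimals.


Dual ascent for LP: min 13*x1 + 14*x2, 4*x1 + 5*x2 = 8, 0 <= x_i <= 5
Step 1: y^k = 0.0, reduced costs: (13.0, 14.0)
  x^k = (0.0, 0.0), subgradient = b - a^T x = 8.0
  y^{k+1} = 0.0 + 0.2*8.0 = 1.6
Step 2: y^k = 1.6, reduced costs: (6.6, 6.0)
  x^k = (0.0, 0.0), subgradient = b - a^T x = 8.0
  y^{k+1} = 1.6 + 0.2*8.0 = 3.2
Step 3: y^k = 3.2, reduced costs: (0.2, -2.0)
  x^k = (0.0, 5.0), subgradient = b - a^T x = -17.0
  y^{k+1} = 3.2 + 0.2*-17.0 = -0.2
Dual objective at y_3 = -0.2: reduced costs (13.8, 15.0), box minimizer x = (0.0, 0.0)
g(y_3) = b*y + (c1 - a1*y)*x1 + (c2 - a2*y)*x2 = 8*(-0.2) + 13.8*0.0 + 15.0*0.0 = -1.6 + 0.0 + 0.0 = -1.6


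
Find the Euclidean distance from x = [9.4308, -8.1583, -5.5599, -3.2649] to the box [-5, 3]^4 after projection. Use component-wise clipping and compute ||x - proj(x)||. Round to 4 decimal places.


Project each component onto [-5, 3].
clip(9.4308) = 3.0, clip(-8.1583) = -5.0, clip(-5.5599) = -5.0, clip(-3.2649) = -3.2649
Projection = [3.0, -5.0, -5.0, -3.2649]
Squared diffs: [41.3552, 9.9749, 0.3135, 0.0]
Distance = sqrt(51.6436) = 7.1863


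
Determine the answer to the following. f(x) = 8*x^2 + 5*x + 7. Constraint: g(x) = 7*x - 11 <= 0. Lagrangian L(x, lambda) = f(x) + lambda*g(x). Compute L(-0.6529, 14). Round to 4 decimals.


Step 1: Evaluate f(x).
f(-0.6529) = 8*(-0.6529)^2 + 5*(-0.6529) + 7 = 7.1457
Step 2: Evaluate g(x).
g(-0.6529) = 7*-0.6529 - 11 = -15.5703
Step 3: Compute Lagrangian.
L = 7.1457 + 14*-15.5703 = -210.8385


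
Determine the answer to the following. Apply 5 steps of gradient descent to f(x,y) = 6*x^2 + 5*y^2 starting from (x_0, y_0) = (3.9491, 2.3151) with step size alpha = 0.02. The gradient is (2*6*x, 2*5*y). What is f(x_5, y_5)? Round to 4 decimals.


Gradient descent on f(x,y) = 6*x^2 + 5*y^2.
Starting point: (3.9491, 2.3151), alpha = 0.02
Step 1: grad_x = 2*6*3.9491 = 47.3892, grad_y = 2*5*2.3151 = 23.151
  x_1 = 3.9491 - 0.02*47.3892 = 3.0013
  y_1 = 2.3151 - 0.02*23.151 = 1.8521
Step 2: grad_x = 2*6*3.0013 = 36.0158, grad_y = 2*5*1.8521 = 18.5208
  x_2 = 3.0013 - 0.02*36.0158 = 2.281
  y_2 = 1.8521 - 0.02*18.5208 = 1.4817
Step 3: grad_x = 2*6*2.281 = 27.372, grad_y = 2*5*1.4817 = 14.8166
  x_3 = 2.281 - 0.02*27.372 = 1.7336
  y_3 = 1.4817 - 0.02*14.8166 = 1.1853
Step 4: grad_x = 2*6*1.7336 = 20.8027, grad_y = 2*5*1.1853 = 11.8533
  x_4 = 1.7336 - 0.02*20.8027 = 1.3175
  y_4 = 1.1853 - 0.02*11.8533 = 0.9483
Step 5: grad_x = 2*6*1.3175 = 15.8101, grad_y = 2*5*0.9483 = 9.4826
  x_5 = 1.3175 - 0.02*15.8101 = 1.0013
  y_5 = 0.9483 - 0.02*9.4826 = 0.7586
f(1.0013, 0.7586) = 6*1.0013^2 + 5*0.7586^2 = 8.8931


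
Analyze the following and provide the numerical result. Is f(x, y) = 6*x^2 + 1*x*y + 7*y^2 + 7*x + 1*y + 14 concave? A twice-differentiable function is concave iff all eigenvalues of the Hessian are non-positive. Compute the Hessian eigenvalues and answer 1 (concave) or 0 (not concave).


The Hessian of f(x,y) = 6*x^2 + 1*x*y + 7*y^2 + 7*x + 1*y + 14 is:
H = [[12, 1], [1, 14]]
Trace = 12 + 14 = 26
Determinant = 12*14 - (1)^2 = 167
Discriminant = (26)^2 - 4*167 = 8.0
Eigenvalues: lambda_1 = 11.5858, lambda_2 = 14.4142
The function is not concave.

0


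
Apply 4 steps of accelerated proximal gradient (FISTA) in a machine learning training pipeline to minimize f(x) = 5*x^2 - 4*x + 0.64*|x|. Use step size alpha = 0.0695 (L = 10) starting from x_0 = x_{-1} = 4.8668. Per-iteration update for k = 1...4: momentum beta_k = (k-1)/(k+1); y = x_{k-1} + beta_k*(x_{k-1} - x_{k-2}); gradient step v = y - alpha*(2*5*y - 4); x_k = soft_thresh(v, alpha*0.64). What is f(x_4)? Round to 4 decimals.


FISTA on f(x) = 5*x^2 - 4*x + 0.64*|x|
L = 10, alpha = 0.0695
Iteration 1: beta = 0.0, y = 4.8668 + 0.0*(4.8668 - 4.8668) = 4.8668
  grad(y) = 44.668, v = y - alpha*grad = 1.7624
  prox(v) = soft_thresh(1.7624, 0.0445) = 1.7179
Iteration 2: beta = 0.3333, y = 1.7179 + 0.3333*(1.7179 - 4.8668) = 0.6683
  grad(y) = 2.6826, v = y - alpha*grad = 0.4818
  prox(v) = soft_thresh(0.4818, 0.0445) = 0.4373
Iteration 3: beta = 0.5, y = 0.4373 + 0.5*(0.4373 - 1.7179) = -0.2029
  grad(y) = -6.0294, v = y - alpha*grad = 0.2161
  prox(v) = soft_thresh(0.2161, 0.0445) = 0.1716
Iteration 4: beta = 0.6, y = 0.1716 + 0.6*(0.1716 - 0.4373) = 0.0122
  grad(y) = -3.8781, v = y - alpha*grad = 0.2817
  prox(v) = soft_thresh(0.2817, 0.0445) = 0.2372
f(x_4) = 5*0.2372^2 - 4*0.2372 + 0.64*|0.2372| = -0.5157


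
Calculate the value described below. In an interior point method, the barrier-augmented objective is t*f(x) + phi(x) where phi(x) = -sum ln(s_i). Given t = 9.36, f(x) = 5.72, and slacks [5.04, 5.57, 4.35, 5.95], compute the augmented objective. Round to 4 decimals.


Step 1: Compute log-barrier.
ln values: [1.6174, 1.7174, 1.4702, 1.7834]
phi = -(1.6174 + 1.7174 + 1.4702 + 1.7834) = -6.5884
Step 2: Compute augmented objective.
t*f(x) = 9.36*5.72 = 53.5392
Total = 53.5392 - 6.5884 = 46.9508


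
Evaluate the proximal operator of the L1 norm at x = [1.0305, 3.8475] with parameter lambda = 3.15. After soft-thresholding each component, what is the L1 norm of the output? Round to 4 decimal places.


Soft-thresholding with lambda = 3.15:
prox(1.0305) = sign(1.0305)*max(|1.0305| - 3.15, 0) = 0.0
prox(3.8475) = sign(3.8475)*max(|3.8475| - 3.15, 0) = 0.6975
prox(x) = [0.0, 0.6975]
||prox(x)||_1 = 0.0 + 0.6975 = 0.6975


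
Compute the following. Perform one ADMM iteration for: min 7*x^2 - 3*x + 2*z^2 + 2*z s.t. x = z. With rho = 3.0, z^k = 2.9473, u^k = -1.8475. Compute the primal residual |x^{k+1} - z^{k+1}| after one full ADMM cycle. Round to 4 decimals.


ADMM iteration with rho = 3.0, z^k = 2.9473, u^k = -1.8475
Step 1: x-update.
Minimize 7*x^2 - 3*x + (3.0/2)*(x - 2.9473 - 1.8475)^2
FOC: (2*7 + 3.0)*x = 3 + 3.0*(2.9473 + 1.8475)
x^{k+1} = 1.0226
Step 2: z-update.
Minimize 2*z^2 + 2*z + (3.0/2)*(1.0226 - z - 1.8475)^2
FOC: (2*2 + 3.0)*z = -2 + 3.0*(1.0226 - 1.8475)
z^{k+1} = -0.6392
Step 3: u-update.
u^{k+1} = -1.8475 + 1.0226 + 0.6392 = -0.1857
Step 4: Primal residual = |1.0226 + 0.6392| = 1.6618


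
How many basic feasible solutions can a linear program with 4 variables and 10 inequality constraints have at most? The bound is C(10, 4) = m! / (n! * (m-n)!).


Each vertex corresponds to some choice of n active constraints out of m, so the number of vertices is at most C(m, n) = m! / (n!(m-n)!).
m = 10, n = 4
Numerator: 10 * 9 * 8 * 7
Denominator: 4! = 24
C(10, 4) = 210


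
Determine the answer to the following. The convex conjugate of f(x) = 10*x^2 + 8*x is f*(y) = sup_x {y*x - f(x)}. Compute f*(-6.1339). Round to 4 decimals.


f*(y) = sup_x {y*x - a*x^2 - b*x} = sup_x {(y-b)*x - a*x^2}
FOC: (y - b) - 2a*x = 0 => x* = (y - b)/(2a)
x* = (-6.1339 - 8)/(2*10) = -0.7067
f*(-6.1339) = (y-b)^2/(4a) = (-6.1339 - 8)^2/(4*10)
= 199.7671/40 = 4.9942


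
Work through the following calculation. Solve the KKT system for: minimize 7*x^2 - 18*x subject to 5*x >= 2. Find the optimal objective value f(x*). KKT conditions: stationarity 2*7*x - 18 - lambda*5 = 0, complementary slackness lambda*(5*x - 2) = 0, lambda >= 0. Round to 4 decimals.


Step 1: Try lambda = 0 (constraint inactive).
Stationarity: 2*7*x - 18 = 0
x* = 18/(2*7) = 9/7 = 1.2857 (rounded; the exact value 9/7 is used below)
Check constraint: 5*1.2857 = 6.4285 >= 2 -- satisfied.
Step 2: Compute optimal value.
f(x*) = 7*(9/7)^2 - 18*(9/7) = -11.5714


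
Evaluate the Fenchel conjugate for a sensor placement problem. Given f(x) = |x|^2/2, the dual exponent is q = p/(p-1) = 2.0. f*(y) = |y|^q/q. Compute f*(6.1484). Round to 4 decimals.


The conjugate exponent q satisfies 1/p + 1/q = 1.
p = 2, so q = 2/(2 - 1) = 2.0
|y|^q = 6.1484^2.0 = 37.8028
f*(6.1484) = 37.8028 / 2.0 = 18.9014


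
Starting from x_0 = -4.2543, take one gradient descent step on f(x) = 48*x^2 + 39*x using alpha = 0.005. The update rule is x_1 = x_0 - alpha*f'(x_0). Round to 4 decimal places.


We compute the gradient at x_0 and apply the update.
f'(x) = 96*x + 39
f'(-4.2543) = 96*-4.2543 + 39 = -369.4128
x_1 = -4.2543 - 0.005*-369.4128 = -2.4072


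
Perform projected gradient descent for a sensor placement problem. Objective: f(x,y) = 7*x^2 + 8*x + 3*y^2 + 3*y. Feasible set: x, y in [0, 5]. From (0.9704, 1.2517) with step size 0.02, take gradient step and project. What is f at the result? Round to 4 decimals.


Step 1: Compute gradient at (0.9704, 1.2517).
grad_x = 2*7*0.9704 + 8 = 21.5856
grad_y = 2*3*1.2517 + 3 = 10.5102
Step 2: Gradient step.
x_raw = 0.9704 - 0.02*21.5856 = 0.5387
y_raw = 1.2517 - 0.02*10.5102 = 1.0415
Step 3: Project onto [0, 5].
x_proj = clip(0.5387) = 0.5387
y_proj = clip(1.0415) = 1.0415
Step 4: Evaluate f.
f(0.5387, 1.0415) = 12.7194


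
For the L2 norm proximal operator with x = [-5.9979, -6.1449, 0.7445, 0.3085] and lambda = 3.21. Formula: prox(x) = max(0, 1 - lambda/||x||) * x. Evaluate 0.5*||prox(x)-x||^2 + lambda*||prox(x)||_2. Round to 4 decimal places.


Step 1: Compute ||x||.
||x|| = 8.6246
Step 2: Compute scaling factor.
scale = max(0, 1 - 3.21/8.6246) = 0.6278
Step 3: prox(x) = [-3.7655, -3.8578, 0.4674, 0.1937]
||prox(x)|| = 5.4146
Step 4: Proximal objective.
0.5*||prox-x||^2 = 5.1521
lambda*||prox|| = 17.3809
Total = 22.533


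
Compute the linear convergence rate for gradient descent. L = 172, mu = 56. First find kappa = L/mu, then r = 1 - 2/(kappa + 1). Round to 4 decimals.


Step 1: Compute the condition number.
kappa = L/mu = 172/56 = 3.0714
Step 2: Compute the convergence rate.
r = 1 - 2/(kappa + 1) = 1 - 2*mu/(L + mu) = (L - mu)/(L + mu) = 116/228 = 0.5088


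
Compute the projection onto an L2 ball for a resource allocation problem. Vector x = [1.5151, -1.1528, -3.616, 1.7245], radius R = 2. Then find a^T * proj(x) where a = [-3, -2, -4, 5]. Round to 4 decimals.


Step 1: Compute ||x|| (intermediates to 6 decimals).
||x|| = sqrt(1.5151^2 + (-1.1528)^2 + (-3.616)^2 + 1.7245^2) = 4.435519
Step 2: Project.
Since ||x|| > R, scale = R/||x|| = 2/4.435519 = 0.450906, proj(x) = scale * x
proj(x) = [0.683168, -0.519804, -1.630476, 0.777587]
Step 3: Dot product.
a^T * proj(x) = -3*0.683168 - 2*(-0.519804) - 4*(-1.630476) + 5*0.777587 = 9.3999


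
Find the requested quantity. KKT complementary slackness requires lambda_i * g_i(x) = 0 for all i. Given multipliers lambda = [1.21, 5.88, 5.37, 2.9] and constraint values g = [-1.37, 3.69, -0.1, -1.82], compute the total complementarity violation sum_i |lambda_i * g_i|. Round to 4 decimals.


KKT complementary slackness check:
lambda_1 * g_1 = 1.21 * -1.37 = -1.6577
lambda_2 * g_2 = 5.88 * 3.69 = 21.6972
lambda_3 * g_3 = 5.37 * -0.1 = -0.537
lambda_4 * g_4 = 2.9 * -1.82 = -5.278
Total violation = 1.6577 + 21.6972 + 0.537 + 5.278 = 29.1699


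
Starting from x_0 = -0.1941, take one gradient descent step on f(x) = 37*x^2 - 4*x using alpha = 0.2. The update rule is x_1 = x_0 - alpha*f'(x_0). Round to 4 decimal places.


We compute the gradient at x_0 and apply the update.
f'(x) = 74*x - 4
f'(-0.1941) = 74*-0.1941 - 4 = -18.3634
x_1 = -0.1941 - 0.2*-18.3634 = 3.4786


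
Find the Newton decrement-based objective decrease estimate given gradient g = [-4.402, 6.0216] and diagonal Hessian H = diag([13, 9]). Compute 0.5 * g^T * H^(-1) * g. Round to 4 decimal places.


Step 1: H is diagonal, so H^(-1) * g = [-0.3386, 0.6691].
Step 2: g^T H^(-1) g = sum_i g_i^2 / H_ii
  = (-4.402)^2/13 + (6.0216)^2/9
  = 1.4906 + 4.0289 = 5.5194
Step 3: Objective decrease = 0.5 * g^T H^(-1) g = 2.7597


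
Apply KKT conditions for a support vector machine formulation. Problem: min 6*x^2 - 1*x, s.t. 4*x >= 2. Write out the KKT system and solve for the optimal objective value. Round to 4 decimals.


Step 1: Try lambda = 0 (constraint inactive).
x_unc = 1/(2*6) = 0.0833
Check: 4*0.0833 = 0.3332 < 2 -- violated!
Step 2: Constraint must be active: 4*x = 2
x* = 2/4 = 0.5
lambda = (2*6*0.5 - 1)/4 = 1.25
Step 3: Compute optimal value.
f(x*) = 6*0.5^2 - 1*0.5 = 1.0


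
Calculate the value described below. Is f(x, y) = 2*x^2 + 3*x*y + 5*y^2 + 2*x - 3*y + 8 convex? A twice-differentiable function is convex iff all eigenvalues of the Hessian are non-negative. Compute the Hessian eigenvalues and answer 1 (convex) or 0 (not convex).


The Hessian of f(x,y) = 2*x^2 + 3*x*y + 5*y^2 + 2*x - 3*y + 8 is:
H = [[4, 3], [3, 10]]
Trace = 4 + 10 = 14
Determinant = 4*10 - (3)^2 = 31
Discriminant = (14)^2 - 4*31 = 72.0
Eigenvalues: lambda_1 = 2.7574, lambda_2 = 11.2426
The function is convex.

1


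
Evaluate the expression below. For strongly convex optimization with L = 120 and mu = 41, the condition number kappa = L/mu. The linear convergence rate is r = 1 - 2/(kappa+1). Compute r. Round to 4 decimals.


Step 1: Compute the condition number.
kappa = L/mu = 120/41 = 2.9268
Step 2: Compute the convergence rate.
r = 1 - 2/(kappa + 1) = 1 - 2*mu/(L + mu) = (L - mu)/(L + mu) = 79/161 = 0.4907


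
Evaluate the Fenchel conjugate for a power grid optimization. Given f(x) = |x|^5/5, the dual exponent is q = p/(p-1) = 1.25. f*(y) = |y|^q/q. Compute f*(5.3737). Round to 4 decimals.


The conjugate exponent q satisfies 1/p + 1/q = 1.
p = 5, so q = 5/(5 - 1) = 1.25
|y|^q = 5.3737^1.25 = 8.1817
f*(5.3737) = 8.1817 / 1.25 = 6.5453


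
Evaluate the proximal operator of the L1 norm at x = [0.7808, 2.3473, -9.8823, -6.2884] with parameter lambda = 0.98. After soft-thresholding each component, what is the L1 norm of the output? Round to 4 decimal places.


Soft-thresholding with lambda = 0.98:
prox(0.7808) = sign(0.7808)*max(|0.7808| - 0.98, 0) = 0.0
prox(2.3473) = sign(2.3473)*max(|2.3473| - 0.98, 0) = 1.3673
prox(-9.8823) = sign(-9.8823)*max(|-9.8823| - 0.98, 0) = -8.9023
prox(-6.2884) = sign(-6.2884)*max(|-6.2884| - 0.98, 0) = -5.3084
prox(x) = [0.0, 1.3673, -8.9023, -5.3084]
||prox(x)||_1 = 0.0 + 1.3673 + 8.9023 + 5.3084 = 15.578


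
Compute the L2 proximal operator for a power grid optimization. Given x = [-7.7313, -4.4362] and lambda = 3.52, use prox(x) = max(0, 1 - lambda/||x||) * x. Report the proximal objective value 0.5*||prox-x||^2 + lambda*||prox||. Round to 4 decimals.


Step 1: Compute ||x||.
||x|| = 8.9136
Step 2: Compute scaling factor.
scale = max(0, 1 - 3.52/8.9136) = 0.6051
Step 3: prox(x) = [-4.6782, -2.6843]
||prox(x)|| = 5.3936
Step 4: Proximal objective.
0.5*||prox-x||^2 = 6.1952
lambda*||prox|| = 18.9855
Total = 25.1808


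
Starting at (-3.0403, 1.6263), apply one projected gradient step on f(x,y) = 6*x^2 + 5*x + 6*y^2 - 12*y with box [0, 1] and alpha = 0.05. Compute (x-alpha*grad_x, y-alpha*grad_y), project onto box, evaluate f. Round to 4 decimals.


Step 1: Compute gradient at (-3.0403, 1.6263).
grad_x = 2*6*-3.0403 + 5 = -31.4836
grad_y = 2*6*1.6263 - 12 = 7.5156
Step 2: Gradient step.
x_raw = -3.0403 - 0.05*-31.4836 = -1.4661
y_raw = 1.6263 - 0.05*7.5156 = 1.2505
Step 3: Project onto [0, 1].
x_proj = clip(-1.4661) = 0.0
y_proj = clip(1.2505) = 1.0
Step 4: Evaluate f.
f(0.0, 1.0) = -6.0


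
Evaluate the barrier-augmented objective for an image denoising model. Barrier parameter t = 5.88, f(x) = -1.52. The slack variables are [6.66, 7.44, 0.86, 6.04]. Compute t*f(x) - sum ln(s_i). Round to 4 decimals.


Step 1: Compute log-barrier.
ln values: [1.8961, 2.0069, -0.1508, 1.7984]
phi = -(1.8961 + 2.0069 - 0.1508 + 1.7984) = -5.5506
Step 2: Compute augmented objective.
t*f(x) = 5.88*-1.52 = -8.9376
Total = -8.9376 - 5.5506 = -14.4882


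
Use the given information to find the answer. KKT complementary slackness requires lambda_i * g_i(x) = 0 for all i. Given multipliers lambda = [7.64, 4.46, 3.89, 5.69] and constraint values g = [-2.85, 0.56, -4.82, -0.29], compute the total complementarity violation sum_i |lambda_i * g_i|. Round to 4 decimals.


KKT complementary slackness check:
lambda_1 * g_1 = 7.64 * -2.85 = -21.774
lambda_2 * g_2 = 4.46 * 0.56 = 2.4976
lambda_3 * g_3 = 3.89 * -4.82 = -18.7498
lambda_4 * g_4 = 5.69 * -0.29 = -1.6501
Total violation = 21.774 + 2.4976 + 18.7498 + 1.6501 = 44.6715


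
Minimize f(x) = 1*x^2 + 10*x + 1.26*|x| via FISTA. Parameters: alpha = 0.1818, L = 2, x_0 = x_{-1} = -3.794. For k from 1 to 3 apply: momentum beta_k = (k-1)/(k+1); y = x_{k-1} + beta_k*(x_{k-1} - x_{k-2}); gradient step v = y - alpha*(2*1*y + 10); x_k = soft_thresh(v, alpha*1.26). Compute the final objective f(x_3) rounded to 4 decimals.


FISTA on f(x) = 1*x^2 + 10*x + 1.26*|x|
L = 2, alpha = 0.1818
Iteration 1: beta = 0.0, y = -3.794 + 0.0*(-3.794 + 3.794) = -3.794
  grad(y) = 2.412, v = y - alpha*grad = -4.2325
  prox(v) = soft_thresh(-4.2325, 0.2291) = -4.0034
Iteration 2: beta = 0.3333, y = -4.0034 + 0.3333*(-4.0034 + 3.794) = -4.0732
  grad(y) = 1.8535, v = y - alpha*grad = -4.4102
  prox(v) = soft_thresh(-4.4102, 0.2291) = -4.1811
Iteration 3: beta = 0.5, y = -4.1811 + 0.5*(-4.1811 + 4.0034) = -4.27
  grad(y) = 1.46, v = y - alpha*grad = -4.5354
  prox(v) = soft_thresh(-4.5354, 0.2291) = -4.3064
f(x_3) = 1*(-4.3064)^2 + 10*(-4.3064) + 1.26*|-4.3064| = -19.0929


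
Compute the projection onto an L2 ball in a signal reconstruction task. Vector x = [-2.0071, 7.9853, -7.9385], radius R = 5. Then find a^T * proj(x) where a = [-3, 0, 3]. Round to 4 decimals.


Step 1: Compute ||x|| (intermediates to 6 decimals).
||x|| = sqrt((-2.0071)^2 + 7.9853^2 + (-7.9385)^2) = 11.437362
Step 2: Project.
Since ||x|| > R, scale = R/||x|| = 5/11.437362 = 0.437164, proj(x) = scale * x
proj(x) = [-0.877432, 3.490886, -3.470426]
Step 3: Dot product.
a^T * proj(x) = -3*(-0.877432) + 0*3.490886 + 3*(-3.470426) = -7.779


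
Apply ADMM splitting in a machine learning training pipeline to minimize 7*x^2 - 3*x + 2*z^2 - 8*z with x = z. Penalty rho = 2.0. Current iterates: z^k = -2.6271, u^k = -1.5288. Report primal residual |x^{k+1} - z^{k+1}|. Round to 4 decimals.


ADMM iteration with rho = 2.0, z^k = -2.6271, u^k = -1.5288
Step 1: x-update.
Minimize 7*x^2 - 3*x + (2.0/2)*(x + 2.6271 - 1.5288)^2
FOC: (2*7 + 2.0)*x = 3 + 2.0*(-2.6271 + 1.5288)
x^{k+1} = 0.0502
Step 2: z-update.
Minimize 2*z^2 - 8*z + (2.0/2)*(0.0502 - z - 1.5288)^2
FOC: (2*2 + 2.0)*z = 8 + 2.0*(0.0502 - 1.5288)
z^{k+1} = 0.8405
Step 3: u-update.
u^{k+1} = -1.5288 + 0.0502 - 0.8405 = -2.3191
Step 4: Primal residual = |0.0502 - 0.8405| = 0.7903


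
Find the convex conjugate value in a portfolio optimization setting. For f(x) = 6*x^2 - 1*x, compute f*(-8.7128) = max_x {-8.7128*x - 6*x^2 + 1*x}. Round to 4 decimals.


f*(y) = sup_x {y*x - a*x^2 - b*x} = sup_x {(y-b)*x - a*x^2}
FOC: (y - b) - 2a*x = 0 => x* = (y - b)/(2a)
x* = (-8.7128 + 1)/(2*6) = -0.6427
f*(-8.7128) = (y-b)^2/(4a) = (-8.7128 + 1)^2/(4*6)
= 59.4873/24 = 2.4786


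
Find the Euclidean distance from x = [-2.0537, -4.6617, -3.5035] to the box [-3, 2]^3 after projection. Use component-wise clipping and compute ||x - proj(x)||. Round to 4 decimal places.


Project each component onto [-3, 2].
clip(-2.0537) = -2.0537, clip(-4.6617) = -3.0, clip(-3.5035) = -3.0
Projection = [-2.0537, -3.0, -3.0]
Squared diffs: [0.0, 2.7612, 0.2535]
Distance = sqrt(3.0147) = 1.7363


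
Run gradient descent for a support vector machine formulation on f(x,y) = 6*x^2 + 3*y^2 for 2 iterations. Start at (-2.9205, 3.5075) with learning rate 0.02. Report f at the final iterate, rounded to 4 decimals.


Gradient descent on f(x,y) = 6*x^2 + 3*y^2.
Starting point: (-2.9205, 3.5075), alpha = 0.02
Step 1: grad_x = 2*6*-2.9205 = -35.046, grad_y = 2*3*3.5075 = 21.045
  x_1 = -2.9205 - 0.02*-35.046 = -2.2196
  y_1 = 3.5075 - 0.02*21.045 = 3.0866
Step 2: grad_x = 2*6*-2.2196 = -26.635, grad_y = 2*3*3.0866 = 18.5196
  x_2 = -2.2196 - 0.02*-26.635 = -1.6869
  y_2 = 3.0866 - 0.02*18.5196 = 2.7162
f(-1.6869, 2.7162) = 6*(-1.6869)^2 + 3*2.7162^2 = 39.2068


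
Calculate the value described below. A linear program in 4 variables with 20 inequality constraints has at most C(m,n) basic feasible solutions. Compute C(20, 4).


Each vertex corresponds to some choice of n active constraints out of m, so the number of vertices is at most C(m, n) = m! / (n!(m-n)!).
m = 20, n = 4
Numerator: 20 * 19 * 18 * 17
Denominator: 4! = 24
C(20, 4) = 4845


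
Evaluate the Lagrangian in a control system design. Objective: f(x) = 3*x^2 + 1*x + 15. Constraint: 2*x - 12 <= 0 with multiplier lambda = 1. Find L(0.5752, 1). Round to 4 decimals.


Step 1: Evaluate f(x).
f(0.5752) = 3*0.5752^2 + 1*0.5752 + 15 = 16.5678
Step 2: Evaluate g(x).
g(0.5752) = 2*0.5752 - 12 = -10.8496
Step 3: Compute Lagrangian.
L = 16.5678 + 1*-10.8496 = 5.7182


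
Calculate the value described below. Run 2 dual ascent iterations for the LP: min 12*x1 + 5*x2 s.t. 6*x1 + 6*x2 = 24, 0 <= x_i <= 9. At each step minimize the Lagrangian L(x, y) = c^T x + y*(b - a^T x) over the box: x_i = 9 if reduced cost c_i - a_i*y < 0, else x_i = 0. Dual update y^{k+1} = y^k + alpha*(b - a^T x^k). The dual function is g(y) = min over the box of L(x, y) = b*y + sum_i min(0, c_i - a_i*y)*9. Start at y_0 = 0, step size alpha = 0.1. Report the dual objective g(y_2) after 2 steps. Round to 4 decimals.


Dual ascent for LP: min 12*x1 + 5*x2, 6*x1 + 6*x2 = 24, 0 <= x_i <= 9
Step 1: y^k = 0.0, reduced costs: (12.0, 5.0)
  x^k = (0.0, 0.0), subgradient = b - a^T x = 24.0
  y^{k+1} = 0.0 + 0.1*24.0 = 2.4
Step 2: y^k = 2.4, reduced costs: (-2.4, -9.4)
  x^k = (9.0, 9.0), subgradient = b - a^T x = -84.0
  y^{k+1} = 2.4 + 0.1*-84.0 = -6.0
Dual objective at y_2 = -6.0: reduced costs (48.0, 41.0), box minimizer x = (0.0, 0.0)
g(y_2) = b*y + (c1 - a1*y)*x1 + (c2 - a2*y)*x2 = 24*(-6.0) + 48.0*0.0 + 41.0*0.0 = -144.0 + 0.0 + 0.0 = -144.0


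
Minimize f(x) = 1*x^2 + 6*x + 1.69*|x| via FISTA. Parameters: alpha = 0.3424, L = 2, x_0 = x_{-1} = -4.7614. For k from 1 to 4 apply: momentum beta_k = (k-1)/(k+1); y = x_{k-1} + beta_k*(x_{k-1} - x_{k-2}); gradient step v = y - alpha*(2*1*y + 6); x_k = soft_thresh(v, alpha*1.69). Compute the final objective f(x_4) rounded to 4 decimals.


FISTA on f(x) = 1*x^2 + 6*x + 1.69*|x|
L = 2, alpha = 0.3424
Iteration 1: beta = 0.0, y = -4.7614 + 0.0*(-4.7614 + 4.7614) = -4.7614
  grad(y) = -3.5228, v = y - alpha*grad = -3.5552
  prox(v) = soft_thresh(-3.5552, 0.5787) = -2.9765
Iteration 2: beta = 0.3333, y = -2.9765 + 0.3333*(-2.9765 + 4.7614) = -2.3816
  grad(y) = 1.2368, v = y - alpha*grad = -2.8051
  prox(v) = soft_thresh(-2.8051, 0.5787) = -2.2264
Iteration 3: beta = 0.5, y = -2.2264 + 0.5*(-2.2264 + 2.9765) = -1.8514
  grad(y) = 2.2973, v = y - alpha*grad = -2.6379
  prox(v) = soft_thresh(-2.6379, 0.5787) = -2.0593
Iteration 4: beta = 0.6, y = -2.0593 + 0.6*(-2.0593 + 2.2264) = -1.959
  grad(y) = 2.082, v = y - alpha*grad = -2.6719
  prox(v) = soft_thresh(-2.6719, 0.5787) = -2.0932
f(x_4) = 1*(-2.0932)^2 + 6*(-2.0932) + 1.69*|-2.0932| = -4.6402


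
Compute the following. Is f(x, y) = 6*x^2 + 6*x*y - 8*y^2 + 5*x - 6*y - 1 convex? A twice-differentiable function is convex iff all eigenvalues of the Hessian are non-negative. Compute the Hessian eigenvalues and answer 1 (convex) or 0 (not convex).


The Hessian of f(x,y) = 6*x^2 + 6*x*y - 8*y^2 + 5*x - 6*y - 1 is:
H = [[12, 6], [6, -16]]
Trace = 12 - 16 = -4
Determinant = 12*-16 - (6)^2 = -228
Discriminant = (-4)^2 - 4*-228 = 928.0
Eigenvalues: lambda_1 = -17.2315, lambda_2 = 13.2315
The function is not convex.

0


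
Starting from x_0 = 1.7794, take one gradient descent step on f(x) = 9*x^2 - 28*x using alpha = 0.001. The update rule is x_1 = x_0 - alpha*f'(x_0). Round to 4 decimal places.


We compute the gradient at x_0 and apply the update.
f'(x) = 18*x - 28
f'(1.7794) = 18*1.7794 - 28 = 4.0292
x_1 = 1.7794 - 0.001*4.0292 = 1.7754


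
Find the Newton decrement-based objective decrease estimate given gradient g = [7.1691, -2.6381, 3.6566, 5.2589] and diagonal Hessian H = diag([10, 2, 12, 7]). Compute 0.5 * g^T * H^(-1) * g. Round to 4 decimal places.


Step 1: H is diagonal, so H^(-1) * g = [0.7169, -1.3191, 0.3047, 0.7513].
Step 2: g^T H^(-1) g = sum_i g_i^2 / H_ii
  = (7.1691)^2/10 + (-2.6381)^2/2 + (3.6566)^2/12 + (5.2589)^2/7
  = 5.1396 + 3.4798 + 1.1142 + 3.9509 = 13.6845
Step 3: Objective decrease = 0.5 * g^T H^(-1) g = 6.8422


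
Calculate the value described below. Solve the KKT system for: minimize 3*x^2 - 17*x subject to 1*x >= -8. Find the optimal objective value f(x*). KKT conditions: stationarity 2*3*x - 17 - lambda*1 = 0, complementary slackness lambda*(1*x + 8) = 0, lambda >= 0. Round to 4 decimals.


Step 1: Try lambda = 0 (constraint inactive).
Stationarity: 2*3*x - 17 = 0
x* = 17/(2*3) = 17/6 = 2.8333 (rounded; the exact value 17/6 is used below)
Check constraint: 1*2.8333 = 2.8333 >= -8 -- satisfied.
Step 2: Compute optimal value.
f(x*) = 3*(17/6)^2 - 17*(17/6) = -24.0833


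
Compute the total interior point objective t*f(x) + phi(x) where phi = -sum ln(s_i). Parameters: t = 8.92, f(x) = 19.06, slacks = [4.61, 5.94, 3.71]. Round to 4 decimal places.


Step 1: Compute log-barrier.
ln values: [1.5282, 1.7817, 1.311]
phi = -(1.5282 + 1.7817 + 1.311) = -4.621
Step 2: Compute augmented objective.
t*f(x) = 8.92*19.06 = 170.0152
Total = 170.0152 - 4.621 = 165.3942


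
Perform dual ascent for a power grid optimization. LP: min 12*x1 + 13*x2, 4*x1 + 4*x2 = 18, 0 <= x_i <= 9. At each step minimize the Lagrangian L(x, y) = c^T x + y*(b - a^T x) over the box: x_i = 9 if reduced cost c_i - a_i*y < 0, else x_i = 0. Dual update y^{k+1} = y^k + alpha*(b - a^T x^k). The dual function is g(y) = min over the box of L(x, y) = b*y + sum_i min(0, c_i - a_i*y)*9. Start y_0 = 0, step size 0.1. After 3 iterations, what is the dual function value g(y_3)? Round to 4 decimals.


Dual ascent for LP: min 12*x1 + 13*x2, 4*x1 + 4*x2 = 18, 0 <= x_i <= 9
Step 1: y^k = 0.0, reduced costs: (12.0, 13.0)
  x^k = (0.0, 0.0), subgradient = b - a^T x = 18.0
  y^{k+1} = 0.0 + 0.1*18.0 = 1.8
Step 2: y^k = 1.8, reduced costs: (4.8, 5.8)
  x^k = (0.0, 0.0), subgradient = b - a^T x = 18.0
  y^{k+1} = 1.8 + 0.1*18.0 = 3.6
Step 3: y^k = 3.6, reduced costs: (-2.4, -1.4)
  x^k = (9.0, 9.0), subgradient = b - a^T x = -54.0
  y^{k+1} = 3.6 + 0.1*-54.0 = -1.8
Dual objective at y_3 = -1.8: reduced costs (19.2, 20.2), box minimizer x = (0.0, 0.0)
g(y_3) = b*y + (c1 - a1*y)*x1 + (c2 - a2*y)*x2 = 18*(-1.8) + 19.2*0.0 + 20.2*0.0 = -32.4 + 0.0 + 0.0 = -32.4


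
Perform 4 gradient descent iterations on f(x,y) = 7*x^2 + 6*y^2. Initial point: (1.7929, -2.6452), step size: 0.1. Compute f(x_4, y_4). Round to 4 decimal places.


Gradient descent on f(x,y) = 7*x^2 + 6*y^2.
Starting point: (1.7929, -2.6452), alpha = 0.1
Step 1: grad_x = 2*7*1.7929 = 25.1006, grad_y = 2*6*-2.6452 = -31.7424
  x_1 = 1.7929 - 0.1*25.1006 = -0.7172
  y_1 = -2.6452 - 0.1*-31.7424 = 0.529
Step 2: grad_x = 2*7*-0.7172 = -10.0402, grad_y = 2*6*0.529 = 6.3485
  x_2 = -0.7172 - 0.1*-10.0402 = 0.2869
  y_2 = 0.529 - 0.1*6.3485 = -0.1058
Step 3: grad_x = 2*7*0.2869 = 4.0161, grad_y = 2*6*-0.1058 = -1.2697
  x_3 = 0.2869 - 0.1*4.0161 = -0.1147
  y_3 = -0.1058 - 0.1*-1.2697 = 0.0212
Step 4: grad_x = 2*7*-0.1147 = -1.6064, grad_y = 2*6*0.0212 = 0.2539
  x_4 = -0.1147 - 0.1*-1.6064 = 0.0459
  y_4 = 0.0212 - 0.1*0.2539 = -0.0042
f(0.0459, -0.0042) = 7*0.0459^2 + 6*(-0.0042)^2 = 0.0149


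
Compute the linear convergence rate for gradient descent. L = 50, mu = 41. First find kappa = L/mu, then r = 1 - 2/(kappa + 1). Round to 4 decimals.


Step 1: Compute the condition number.
kappa = L/mu = 50/41 = 1.2195
Step 2: Compute the convergence rate.
r = 1 - 2/(kappa + 1) = 1 - 2*mu/(L + mu) = (L - mu)/(L + mu) = 9/91 = 0.0989


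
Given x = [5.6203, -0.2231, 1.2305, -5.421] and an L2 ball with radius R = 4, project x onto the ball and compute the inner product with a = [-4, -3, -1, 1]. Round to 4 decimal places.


Step 1: Compute ||x|| (intermediates to 6 decimals).
||x|| = sqrt(5.6203^2 + (-0.2231)^2 + 1.2305^2 + (-5.421)^2) = 7.908155
Step 2: Project.
Since ||x|| > R, scale = R/||x|| = 4/7.908155 = 0.505807, proj(x) = scale * x
proj(x) = [2.842787, -0.112846, 0.622396, -2.74198]
Step 3: Dot product.
a^T * proj(x) = -4*2.842787 - 3*(-0.112846) - 1*0.622396 + 1*(-2.74198) = -14.397


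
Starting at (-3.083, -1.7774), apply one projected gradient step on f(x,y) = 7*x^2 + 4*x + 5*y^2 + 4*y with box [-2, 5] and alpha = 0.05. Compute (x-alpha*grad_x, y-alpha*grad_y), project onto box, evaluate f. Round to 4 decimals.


Step 1: Compute gradient at (-3.083, -1.7774).
grad_x = 2*7*-3.083 + 4 = -39.162
grad_y = 2*5*-1.7774 + 4 = -13.774
Step 2: Gradient step.
x_raw = -3.083 - 0.05*-39.162 = -1.1249
y_raw = -1.7774 - 0.05*-13.774 = -1.0887
Step 3: Project onto [-2, 5].
x_proj = clip(-1.1249) = -1.1249
y_proj = clip(-1.0887) = -1.0887
Step 4: Evaluate f.
f(-1.1249, -1.0887) = 5.9297


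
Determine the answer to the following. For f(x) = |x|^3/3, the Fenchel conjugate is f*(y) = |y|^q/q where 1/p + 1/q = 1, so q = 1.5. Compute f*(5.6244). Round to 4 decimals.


The conjugate exponent q satisfies 1/p + 1/q = 1.
p = 3, so q = 3/(3 - 1) = 1.5
|y|^q = 5.6244^1.5 = 13.3387
f*(5.6244) = 13.3387 / 1.5 = 8.8925


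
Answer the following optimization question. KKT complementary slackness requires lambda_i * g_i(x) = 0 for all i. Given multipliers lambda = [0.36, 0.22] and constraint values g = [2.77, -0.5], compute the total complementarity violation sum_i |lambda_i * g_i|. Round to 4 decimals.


KKT complementary slackness check:
lambda_1 * g_1 = 0.36 * 2.77 = 0.9972
lambda_2 * g_2 = 0.22 * -0.5 = -0.11
Total violation = 0.9972 + 0.11 = 1.1072


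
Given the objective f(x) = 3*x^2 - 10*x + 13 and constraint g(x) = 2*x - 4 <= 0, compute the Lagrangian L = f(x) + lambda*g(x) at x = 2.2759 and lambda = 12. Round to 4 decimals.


Step 1: Evaluate f(x).
f(2.2759) = 3*2.2759^2 - 10*2.2759 + 13 = 5.7802
Step 2: Evaluate g(x).
g(2.2759) = 2*2.2759 - 4 = 0.5518
Step 3: Compute Lagrangian.
L = 5.7802 + 12*0.5518 = 12.4018


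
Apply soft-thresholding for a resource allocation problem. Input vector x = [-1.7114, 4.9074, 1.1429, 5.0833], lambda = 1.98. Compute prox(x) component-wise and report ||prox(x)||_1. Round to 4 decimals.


Soft-thresholding with lambda = 1.98:
prox(-1.7114) = sign(-1.7114)*max(|-1.7114| - 1.98, 0) = 0.0
prox(4.9074) = sign(4.9074)*max(|4.9074| - 1.98, 0) = 2.9274
prox(1.1429) = sign(1.1429)*max(|1.1429| - 1.98, 0) = 0.0
prox(5.0833) = sign(5.0833)*max(|5.0833| - 1.98, 0) = 3.1033
prox(x) = [0.0, 2.9274, 0.0, 3.1033]
||prox(x)||_1 = 0.0 + 2.9274 + 0.0 + 3.1033 = 6.0307
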